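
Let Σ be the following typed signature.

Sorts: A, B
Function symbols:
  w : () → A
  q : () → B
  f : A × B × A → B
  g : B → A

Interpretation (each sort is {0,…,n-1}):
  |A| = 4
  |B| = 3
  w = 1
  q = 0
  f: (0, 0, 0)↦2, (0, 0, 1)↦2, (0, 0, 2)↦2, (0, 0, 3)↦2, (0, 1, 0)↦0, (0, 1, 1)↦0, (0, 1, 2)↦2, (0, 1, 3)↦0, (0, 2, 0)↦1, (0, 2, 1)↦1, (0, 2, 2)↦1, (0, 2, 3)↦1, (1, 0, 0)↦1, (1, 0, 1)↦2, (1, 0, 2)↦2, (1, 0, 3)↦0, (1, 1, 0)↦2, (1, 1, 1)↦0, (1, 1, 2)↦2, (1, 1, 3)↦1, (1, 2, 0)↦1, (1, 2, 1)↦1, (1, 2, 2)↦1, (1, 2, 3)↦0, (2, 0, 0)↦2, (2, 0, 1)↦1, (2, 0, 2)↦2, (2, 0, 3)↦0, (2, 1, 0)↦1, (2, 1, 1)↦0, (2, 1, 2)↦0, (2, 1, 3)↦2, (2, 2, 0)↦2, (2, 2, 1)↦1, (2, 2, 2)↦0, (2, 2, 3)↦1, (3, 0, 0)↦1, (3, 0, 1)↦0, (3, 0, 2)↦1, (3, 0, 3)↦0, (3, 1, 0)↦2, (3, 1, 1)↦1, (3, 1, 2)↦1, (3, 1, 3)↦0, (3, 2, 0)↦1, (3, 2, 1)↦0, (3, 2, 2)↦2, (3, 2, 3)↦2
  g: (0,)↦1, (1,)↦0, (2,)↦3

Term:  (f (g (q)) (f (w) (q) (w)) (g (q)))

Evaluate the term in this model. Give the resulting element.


  q = 0
  (g (q)) = g(0,) = 1
  w = 1
  q = 0
  w = 1
  (f (w) (q) (w)) = f(1, 0, 1) = 2
  q = 0
  (g (q)) = g(0,) = 1
  (f (g (q)) (f (w) (q) (w)) (g (q))) = f(1, 2, 1) = 1

value = 1


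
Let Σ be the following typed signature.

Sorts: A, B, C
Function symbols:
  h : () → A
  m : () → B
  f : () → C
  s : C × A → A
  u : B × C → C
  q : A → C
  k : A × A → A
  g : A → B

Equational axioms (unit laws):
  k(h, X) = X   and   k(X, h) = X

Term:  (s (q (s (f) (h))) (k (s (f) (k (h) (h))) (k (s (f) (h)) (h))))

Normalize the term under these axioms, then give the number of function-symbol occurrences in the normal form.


size = 12

1. (s (q (s (f) (h))) (k (s (f) (k (h) (h))) (k (s (f) (h)) (h))))  →  (s (q (s (f) (h))) (k (s (f) (h)) (k (s (f) (h)) (h))))
2. (s (q (s (f) (h))) (k (s (f) (h)) (k (s (f) (h)) (h))))  →  (s (q (s (f) (h))) (k (s (f) (h)) (s (f) (h))))
normal form: (s (q (s (f) (h))) (k (s (f) (h)) (s (f) (h))))


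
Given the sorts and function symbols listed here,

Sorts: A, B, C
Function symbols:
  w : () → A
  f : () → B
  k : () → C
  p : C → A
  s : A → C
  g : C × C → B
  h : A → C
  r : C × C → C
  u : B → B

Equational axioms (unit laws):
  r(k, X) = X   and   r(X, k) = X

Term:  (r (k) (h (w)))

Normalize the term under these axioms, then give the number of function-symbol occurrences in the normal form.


1. (r (k) (h (w)))  →  (h (w))
normal form: (h (w))

size = 2


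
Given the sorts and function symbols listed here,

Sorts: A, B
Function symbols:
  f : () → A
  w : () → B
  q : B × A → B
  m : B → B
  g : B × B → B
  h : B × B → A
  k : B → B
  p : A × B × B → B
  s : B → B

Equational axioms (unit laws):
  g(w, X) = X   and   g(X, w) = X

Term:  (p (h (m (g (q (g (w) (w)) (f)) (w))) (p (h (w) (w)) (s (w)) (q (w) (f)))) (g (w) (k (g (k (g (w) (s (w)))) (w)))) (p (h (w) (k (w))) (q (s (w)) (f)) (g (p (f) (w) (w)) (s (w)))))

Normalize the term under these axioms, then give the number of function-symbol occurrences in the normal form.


1. (p (h (m (g (q (g (w) (w)) (f)) (w))) (p (h (w) (w)) (s (w)) (q (w) (f)))) (g (w) (k (g (k (g (w) (s (w)))) (w)))) (p (h (w) (k (w))) (q (s (w)) (f)) (g (p (f) (w) (w)) (s (w)))))  →  (p (h (m (q (g (w) (w)) (f))) (p (h (w) (w)) (s (w)) (q (w) (f)))) (g (w) (k (g (k (g (w) (s (w)))) (w)))) (p (h (w) (k (w))) (q (s (w)) (f)) (g (p (f) (w) (w)) (s (w)))))
2. (p (h (m (q (g (w) (w)) (f))) (p (h (w) (w)) (s (w)) (q (w) (f)))) (g (w) (k (g (k (g (w) (s (w)))) (w)))) (p (h (w) (k (w))) (q (s (w)) (f)) (g (p (f) (w) (w)) (s (w)))))  →  (p (h (m (q (w) (f))) (p (h (w) (w)) (s (w)) (q (w) (f)))) (g (w) (k (g (k (g (w) (s (w)))) (w)))) (p (h (w) (k (w))) (q (s (w)) (f)) (g (p (f) (w) (w)) (s (w)))))
3. (p (h (m (q (w) (f))) (p (h (w) (w)) (s (w)) (q (w) (f)))) (g (w) (k (g (k (g (w) (s (w)))) (w)))) (p (h (w) (k (w))) (q (s (w)) (f)) (g (p (f) (w) (w)) (s (w)))))  →  (p (h (m (q (w) (f))) (p (h (w) (w)) (s (w)) (q (w) (f)))) (k (g (k (g (w) (s (w)))) (w))) (p (h (w) (k (w))) (q (s (w)) (f)) (g (p (f) (w) (w)) (s (w)))))
4. (p (h (m (q (w) (f))) (p (h (w) (w)) (s (w)) (q (w) (f)))) (k (g (k (g (w) (s (w)))) (w))) (p (h (w) (k (w))) (q (s (w)) (f)) (g (p (f) (w) (w)) (s (w)))))  →  (p (h (m (q (w) (f))) (p (h (w) (w)) (s (w)) (q (w) (f)))) (k (k (g (w) (s (w))))) (p (h (w) (k (w))) (q (s (w)) (f)) (g (p (f) (w) (w)) (s (w)))))
5. (p (h (m (q (w) (f))) (p (h (w) (w)) (s (w)) (q (w) (f)))) (k (k (g (w) (s (w))))) (p (h (w) (k (w))) (q (s (w)) (f)) (g (p (f) (w) (w)) (s (w)))))  →  (p (h (m (q (w) (f))) (p (h (w) (w)) (s (w)) (q (w) (f)))) (k (k (s (w)))) (p (h (w) (k (w))) (q (s (w)) (f)) (g (p (f) (w) (w)) (s (w)))))
normal form: (p (h (m (q (w) (f))) (p (h (w) (w)) (s (w)) (q (w) (f)))) (k (k (s (w)))) (p (h (w) (k (w))) (q (s (w)) (f)) (g (p (f) (w) (w)) (s (w)))))

size = 35


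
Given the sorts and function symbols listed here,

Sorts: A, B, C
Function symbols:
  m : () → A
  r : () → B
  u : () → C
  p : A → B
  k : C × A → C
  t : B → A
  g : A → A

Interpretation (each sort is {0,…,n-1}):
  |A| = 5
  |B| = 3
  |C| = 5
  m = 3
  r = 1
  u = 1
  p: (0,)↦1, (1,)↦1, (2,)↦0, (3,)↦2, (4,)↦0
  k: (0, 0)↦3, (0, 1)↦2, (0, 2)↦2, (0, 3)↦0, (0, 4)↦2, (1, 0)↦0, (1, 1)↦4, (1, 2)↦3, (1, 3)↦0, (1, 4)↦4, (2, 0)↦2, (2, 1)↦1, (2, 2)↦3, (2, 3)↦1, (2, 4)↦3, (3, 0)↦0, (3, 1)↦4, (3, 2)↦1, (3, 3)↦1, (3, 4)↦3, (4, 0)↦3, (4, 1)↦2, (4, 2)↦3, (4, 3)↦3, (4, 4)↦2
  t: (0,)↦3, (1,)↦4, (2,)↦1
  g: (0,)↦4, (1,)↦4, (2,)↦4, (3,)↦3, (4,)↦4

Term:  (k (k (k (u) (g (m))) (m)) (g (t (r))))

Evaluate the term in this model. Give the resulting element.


value = 2

  u = 1
  m = 3
  (g (m)) = g(3,) = 3
  (k (u) (g (m))) = k(1, 3) = 0
  m = 3
  (k (k (u) (g (m))) (m)) = k(0, 3) = 0
  r = 1
  (t (r)) = t(1,) = 4
  (g (t (r))) = g(4,) = 4
  (k (k (k (u) (g (m))) (m)) (g (t (r)))) = k(0, 4) = 2


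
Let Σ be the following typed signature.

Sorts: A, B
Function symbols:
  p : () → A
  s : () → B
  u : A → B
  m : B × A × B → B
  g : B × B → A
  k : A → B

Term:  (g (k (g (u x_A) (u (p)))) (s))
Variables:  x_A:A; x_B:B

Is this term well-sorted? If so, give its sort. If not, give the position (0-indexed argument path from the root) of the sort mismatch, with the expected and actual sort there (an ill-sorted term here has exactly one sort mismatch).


well-sorted; sort = A

        x_A : A
      (u x_A) : B
        (p) : A
      (u (p)) : B
    (g (u x_A) (u (p))) : A
  (k (g (u x_A) (u (p)))) : B
  (s) : B
(g (k (g (u x_A) (u (p)))) (s)) : A


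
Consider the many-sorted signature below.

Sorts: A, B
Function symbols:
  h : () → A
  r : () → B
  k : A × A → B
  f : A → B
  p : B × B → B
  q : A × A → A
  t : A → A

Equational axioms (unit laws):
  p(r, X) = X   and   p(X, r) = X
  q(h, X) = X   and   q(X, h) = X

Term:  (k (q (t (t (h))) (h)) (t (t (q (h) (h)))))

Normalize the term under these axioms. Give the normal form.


normal form = (k (t (t (h))) (t (t (h))))

1. (k (q (t (t (h))) (h)) (t (t (q (h) (h)))))  →  (k (t (t (h))) (t (t (q (h) (h)))))
2. (k (t (t (h))) (t (t (q (h) (h)))))  →  (k (t (t (h))) (t (t (h))))


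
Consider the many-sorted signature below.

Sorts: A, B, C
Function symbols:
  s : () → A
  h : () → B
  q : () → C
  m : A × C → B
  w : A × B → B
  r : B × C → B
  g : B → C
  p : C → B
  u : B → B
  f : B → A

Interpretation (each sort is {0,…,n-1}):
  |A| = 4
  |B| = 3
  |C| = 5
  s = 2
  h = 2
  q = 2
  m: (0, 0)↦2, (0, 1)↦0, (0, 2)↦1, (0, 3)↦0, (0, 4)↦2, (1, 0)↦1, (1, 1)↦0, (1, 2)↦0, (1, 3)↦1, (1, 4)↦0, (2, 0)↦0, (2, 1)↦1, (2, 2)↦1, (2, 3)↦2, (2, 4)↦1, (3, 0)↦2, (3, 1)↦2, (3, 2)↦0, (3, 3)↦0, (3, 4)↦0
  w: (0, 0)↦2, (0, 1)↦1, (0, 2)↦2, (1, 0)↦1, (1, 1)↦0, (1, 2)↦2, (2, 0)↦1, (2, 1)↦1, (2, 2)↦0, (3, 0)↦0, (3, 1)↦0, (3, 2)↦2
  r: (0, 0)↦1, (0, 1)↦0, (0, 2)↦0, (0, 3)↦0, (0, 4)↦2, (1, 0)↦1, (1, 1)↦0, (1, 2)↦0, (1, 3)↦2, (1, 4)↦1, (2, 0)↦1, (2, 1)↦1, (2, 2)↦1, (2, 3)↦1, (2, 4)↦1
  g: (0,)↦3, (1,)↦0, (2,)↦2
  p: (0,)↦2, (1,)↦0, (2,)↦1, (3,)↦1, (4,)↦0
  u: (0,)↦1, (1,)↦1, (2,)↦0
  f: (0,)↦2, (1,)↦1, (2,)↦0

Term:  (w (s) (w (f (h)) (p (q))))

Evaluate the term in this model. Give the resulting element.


value = 1

  s = 2
  h = 2
  (f (h)) = f(2,) = 0
  q = 2
  (p (q)) = p(2,) = 1
  (w (f (h)) (p (q))) = w(0, 1) = 1
  (w (s) (w (f (h)) (p (q)))) = w(2, 1) = 1


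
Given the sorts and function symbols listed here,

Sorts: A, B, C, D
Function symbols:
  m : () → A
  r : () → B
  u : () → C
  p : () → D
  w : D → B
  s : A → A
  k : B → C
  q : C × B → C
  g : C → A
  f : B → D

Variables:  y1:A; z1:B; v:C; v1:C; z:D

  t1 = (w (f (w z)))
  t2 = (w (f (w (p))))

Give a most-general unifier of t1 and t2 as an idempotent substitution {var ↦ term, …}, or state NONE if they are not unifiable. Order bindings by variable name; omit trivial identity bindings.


{z ↦ (p)}


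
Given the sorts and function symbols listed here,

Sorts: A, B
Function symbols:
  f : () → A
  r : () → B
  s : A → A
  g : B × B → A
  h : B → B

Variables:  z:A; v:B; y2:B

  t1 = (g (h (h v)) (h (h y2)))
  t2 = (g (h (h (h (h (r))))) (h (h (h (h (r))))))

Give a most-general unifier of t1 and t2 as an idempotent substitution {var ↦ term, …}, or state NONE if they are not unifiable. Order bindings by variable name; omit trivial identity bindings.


{v ↦ (h (h (r))), y2 ↦ (h (h (r)))}


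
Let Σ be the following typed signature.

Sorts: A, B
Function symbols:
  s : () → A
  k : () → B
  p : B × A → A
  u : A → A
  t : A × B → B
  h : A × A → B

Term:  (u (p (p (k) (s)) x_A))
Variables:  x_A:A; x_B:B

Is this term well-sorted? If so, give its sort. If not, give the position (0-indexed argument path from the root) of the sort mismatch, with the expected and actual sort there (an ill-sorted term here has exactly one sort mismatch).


      (k) : B
      (s) : A
    (p (k) (s)) : A
    x_A : A
  (p (p (k) (s)) x_A) : ✗ arg 0 at [0, 0] has sort A, expected B

ill-sorted at position [0, 0]: expected B, got A


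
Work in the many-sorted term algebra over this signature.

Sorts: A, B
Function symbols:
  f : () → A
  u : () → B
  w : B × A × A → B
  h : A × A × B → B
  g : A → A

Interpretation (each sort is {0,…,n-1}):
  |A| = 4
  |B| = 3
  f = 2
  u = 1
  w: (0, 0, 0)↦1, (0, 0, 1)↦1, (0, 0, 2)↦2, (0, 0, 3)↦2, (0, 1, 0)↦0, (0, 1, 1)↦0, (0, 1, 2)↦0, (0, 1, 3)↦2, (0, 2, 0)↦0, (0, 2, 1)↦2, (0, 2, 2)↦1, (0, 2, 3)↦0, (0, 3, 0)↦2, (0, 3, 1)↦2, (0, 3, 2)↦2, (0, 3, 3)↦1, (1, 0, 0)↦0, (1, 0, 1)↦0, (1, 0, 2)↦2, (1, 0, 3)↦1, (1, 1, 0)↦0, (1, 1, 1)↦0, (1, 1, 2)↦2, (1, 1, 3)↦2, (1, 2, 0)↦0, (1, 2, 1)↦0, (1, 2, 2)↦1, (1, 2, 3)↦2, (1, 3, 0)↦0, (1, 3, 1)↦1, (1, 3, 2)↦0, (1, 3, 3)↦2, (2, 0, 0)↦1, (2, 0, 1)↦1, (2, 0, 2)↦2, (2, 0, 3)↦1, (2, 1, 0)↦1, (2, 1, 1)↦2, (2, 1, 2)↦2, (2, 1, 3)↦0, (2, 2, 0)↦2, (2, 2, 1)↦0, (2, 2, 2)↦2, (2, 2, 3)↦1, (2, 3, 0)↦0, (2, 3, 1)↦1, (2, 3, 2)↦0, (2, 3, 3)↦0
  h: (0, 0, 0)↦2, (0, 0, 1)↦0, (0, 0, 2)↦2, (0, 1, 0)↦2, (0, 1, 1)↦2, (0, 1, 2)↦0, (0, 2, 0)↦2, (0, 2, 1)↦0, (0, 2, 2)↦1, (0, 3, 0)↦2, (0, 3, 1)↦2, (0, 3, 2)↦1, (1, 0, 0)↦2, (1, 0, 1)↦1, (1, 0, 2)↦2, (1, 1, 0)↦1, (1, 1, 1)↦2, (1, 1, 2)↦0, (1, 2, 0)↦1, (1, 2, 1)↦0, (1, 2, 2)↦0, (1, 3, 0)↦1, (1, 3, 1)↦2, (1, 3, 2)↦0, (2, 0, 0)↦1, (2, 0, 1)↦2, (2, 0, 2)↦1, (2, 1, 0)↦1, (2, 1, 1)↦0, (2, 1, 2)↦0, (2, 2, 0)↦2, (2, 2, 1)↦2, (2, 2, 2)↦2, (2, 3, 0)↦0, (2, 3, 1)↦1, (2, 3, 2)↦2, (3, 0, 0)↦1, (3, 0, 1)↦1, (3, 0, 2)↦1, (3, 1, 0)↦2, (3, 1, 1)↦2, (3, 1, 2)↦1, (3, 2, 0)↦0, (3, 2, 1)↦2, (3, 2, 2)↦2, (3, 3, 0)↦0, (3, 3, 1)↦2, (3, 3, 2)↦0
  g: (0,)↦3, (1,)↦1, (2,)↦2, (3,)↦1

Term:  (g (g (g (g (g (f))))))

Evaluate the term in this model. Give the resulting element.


value = 2

  f = 2
  (g (f)) = g(2,) = 2
  (g (g (f))) = g(2,) = 2
  (g (g (g (f)))) = g(2,) = 2
  (g (g (g (g (f))))) = g(2,) = 2
  (g (g (g (g (g (f)))))) = g(2,) = 2


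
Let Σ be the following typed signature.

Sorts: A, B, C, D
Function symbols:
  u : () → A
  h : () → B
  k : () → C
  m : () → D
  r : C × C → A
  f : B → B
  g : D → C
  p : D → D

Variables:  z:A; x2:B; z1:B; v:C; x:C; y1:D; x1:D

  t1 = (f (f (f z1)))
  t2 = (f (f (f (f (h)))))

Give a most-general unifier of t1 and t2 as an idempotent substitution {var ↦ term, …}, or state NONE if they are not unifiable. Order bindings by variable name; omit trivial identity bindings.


{z1 ↦ (f (h))}


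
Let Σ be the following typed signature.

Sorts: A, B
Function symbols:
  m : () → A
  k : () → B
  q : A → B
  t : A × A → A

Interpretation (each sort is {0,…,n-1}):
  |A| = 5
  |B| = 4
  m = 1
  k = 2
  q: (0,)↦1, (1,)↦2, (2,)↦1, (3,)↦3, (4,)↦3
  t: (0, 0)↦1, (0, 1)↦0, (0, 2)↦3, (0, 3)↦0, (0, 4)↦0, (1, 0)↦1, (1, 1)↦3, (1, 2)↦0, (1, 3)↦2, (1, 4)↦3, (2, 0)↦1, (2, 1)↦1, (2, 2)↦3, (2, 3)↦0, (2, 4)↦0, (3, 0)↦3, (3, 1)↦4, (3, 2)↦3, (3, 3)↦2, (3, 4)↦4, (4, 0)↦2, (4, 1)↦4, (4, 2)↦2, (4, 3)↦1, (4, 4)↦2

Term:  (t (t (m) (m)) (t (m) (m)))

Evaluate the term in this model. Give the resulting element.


  m = 1
  m = 1
  (t (m) (m)) = t(1, 1) = 3
  m = 1
  m = 1
  (t (m) (m)) = t(1, 1) = 3
  (t (t (m) (m)) (t (m) (m))) = t(3, 3) = 2

value = 2


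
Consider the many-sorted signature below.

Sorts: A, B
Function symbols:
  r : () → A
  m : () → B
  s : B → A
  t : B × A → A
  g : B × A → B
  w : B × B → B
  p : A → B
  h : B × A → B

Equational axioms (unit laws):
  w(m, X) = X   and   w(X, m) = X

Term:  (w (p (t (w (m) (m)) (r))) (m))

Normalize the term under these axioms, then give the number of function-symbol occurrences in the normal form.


size = 4

1. (w (p (t (w (m) (m)) (r))) (m))  →  (p (t (w (m) (m)) (r)))
2. (p (t (w (m) (m)) (r)))  →  (p (t (m) (r)))
normal form: (p (t (m) (r)))


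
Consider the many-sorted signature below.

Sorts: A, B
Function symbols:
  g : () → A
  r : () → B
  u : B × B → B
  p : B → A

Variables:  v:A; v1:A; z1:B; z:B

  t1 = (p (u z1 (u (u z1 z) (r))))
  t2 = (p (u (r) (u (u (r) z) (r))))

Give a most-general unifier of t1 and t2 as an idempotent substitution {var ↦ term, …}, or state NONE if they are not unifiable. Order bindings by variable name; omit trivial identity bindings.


{z1 ↦ (r)}


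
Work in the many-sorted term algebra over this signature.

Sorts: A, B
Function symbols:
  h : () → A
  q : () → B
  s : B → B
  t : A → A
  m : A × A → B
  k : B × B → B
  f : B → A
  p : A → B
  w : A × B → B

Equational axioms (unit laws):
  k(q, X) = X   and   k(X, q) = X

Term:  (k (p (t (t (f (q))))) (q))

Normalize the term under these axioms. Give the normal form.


1. (k (p (t (t (f (q))))) (q))  →  (p (t (t (f (q)))))

normal form = (p (t (t (f (q)))))


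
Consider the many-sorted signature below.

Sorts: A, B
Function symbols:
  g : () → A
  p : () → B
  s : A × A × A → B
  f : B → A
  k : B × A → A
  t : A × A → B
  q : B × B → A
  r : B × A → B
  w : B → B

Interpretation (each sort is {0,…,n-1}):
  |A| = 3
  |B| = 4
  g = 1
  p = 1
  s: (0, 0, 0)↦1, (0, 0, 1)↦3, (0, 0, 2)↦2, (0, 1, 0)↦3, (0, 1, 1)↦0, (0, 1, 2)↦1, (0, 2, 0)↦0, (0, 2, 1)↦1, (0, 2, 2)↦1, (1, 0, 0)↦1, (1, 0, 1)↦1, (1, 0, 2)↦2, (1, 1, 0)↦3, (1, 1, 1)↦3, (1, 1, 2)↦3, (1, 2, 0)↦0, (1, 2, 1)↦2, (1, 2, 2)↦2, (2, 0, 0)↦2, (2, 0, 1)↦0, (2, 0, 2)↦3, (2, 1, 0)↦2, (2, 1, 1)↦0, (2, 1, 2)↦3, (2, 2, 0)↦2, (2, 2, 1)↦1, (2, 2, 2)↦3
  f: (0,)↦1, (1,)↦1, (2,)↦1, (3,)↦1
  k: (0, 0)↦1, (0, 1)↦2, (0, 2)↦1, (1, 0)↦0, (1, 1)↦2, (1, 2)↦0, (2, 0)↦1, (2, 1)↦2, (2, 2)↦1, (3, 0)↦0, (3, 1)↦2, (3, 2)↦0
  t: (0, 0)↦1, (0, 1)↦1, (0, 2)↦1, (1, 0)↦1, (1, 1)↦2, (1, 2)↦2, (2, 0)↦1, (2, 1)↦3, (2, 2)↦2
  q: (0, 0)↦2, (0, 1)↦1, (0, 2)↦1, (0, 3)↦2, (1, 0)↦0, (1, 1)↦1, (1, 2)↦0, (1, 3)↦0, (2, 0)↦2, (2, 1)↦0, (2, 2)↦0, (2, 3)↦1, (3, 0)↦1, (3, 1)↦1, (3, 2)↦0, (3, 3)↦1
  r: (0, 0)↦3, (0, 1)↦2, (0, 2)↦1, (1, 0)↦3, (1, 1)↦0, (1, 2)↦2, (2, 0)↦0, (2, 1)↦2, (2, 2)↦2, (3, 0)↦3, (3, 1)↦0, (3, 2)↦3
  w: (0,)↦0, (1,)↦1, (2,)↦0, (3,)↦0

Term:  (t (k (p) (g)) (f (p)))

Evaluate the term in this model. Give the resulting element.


value = 3

  p = 1
  g = 1
  (k (p) (g)) = k(1, 1) = 2
  p = 1
  (f (p)) = f(1,) = 1
  (t (k (p) (g)) (f (p))) = t(2, 1) = 3


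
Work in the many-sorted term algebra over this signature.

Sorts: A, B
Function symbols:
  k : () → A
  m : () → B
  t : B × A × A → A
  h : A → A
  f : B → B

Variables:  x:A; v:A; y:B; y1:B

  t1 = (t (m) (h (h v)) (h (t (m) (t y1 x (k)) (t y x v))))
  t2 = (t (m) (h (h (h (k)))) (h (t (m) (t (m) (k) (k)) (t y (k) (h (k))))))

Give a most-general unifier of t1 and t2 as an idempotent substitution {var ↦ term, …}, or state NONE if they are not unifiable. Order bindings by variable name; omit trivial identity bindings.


{v ↦ (h (k)), x ↦ (k), y1 ↦ (m)}


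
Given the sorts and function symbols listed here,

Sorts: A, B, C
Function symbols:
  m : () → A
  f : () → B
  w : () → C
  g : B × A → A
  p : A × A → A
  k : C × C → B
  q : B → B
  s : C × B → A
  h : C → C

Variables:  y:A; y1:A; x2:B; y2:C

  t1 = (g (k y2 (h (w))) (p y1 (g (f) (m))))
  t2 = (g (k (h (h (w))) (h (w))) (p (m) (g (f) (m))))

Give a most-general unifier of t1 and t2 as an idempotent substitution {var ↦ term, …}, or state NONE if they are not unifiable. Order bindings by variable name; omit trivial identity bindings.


{y1 ↦ (m), y2 ↦ (h (h (w)))}


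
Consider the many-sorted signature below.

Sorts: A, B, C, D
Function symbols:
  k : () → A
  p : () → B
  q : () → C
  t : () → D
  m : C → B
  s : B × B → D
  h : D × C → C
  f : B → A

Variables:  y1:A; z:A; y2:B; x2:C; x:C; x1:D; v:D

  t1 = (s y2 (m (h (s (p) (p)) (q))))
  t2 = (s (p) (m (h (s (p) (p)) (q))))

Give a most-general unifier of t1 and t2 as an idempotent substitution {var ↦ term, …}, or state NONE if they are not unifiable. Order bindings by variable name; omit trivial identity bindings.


{y2 ↦ (p)}


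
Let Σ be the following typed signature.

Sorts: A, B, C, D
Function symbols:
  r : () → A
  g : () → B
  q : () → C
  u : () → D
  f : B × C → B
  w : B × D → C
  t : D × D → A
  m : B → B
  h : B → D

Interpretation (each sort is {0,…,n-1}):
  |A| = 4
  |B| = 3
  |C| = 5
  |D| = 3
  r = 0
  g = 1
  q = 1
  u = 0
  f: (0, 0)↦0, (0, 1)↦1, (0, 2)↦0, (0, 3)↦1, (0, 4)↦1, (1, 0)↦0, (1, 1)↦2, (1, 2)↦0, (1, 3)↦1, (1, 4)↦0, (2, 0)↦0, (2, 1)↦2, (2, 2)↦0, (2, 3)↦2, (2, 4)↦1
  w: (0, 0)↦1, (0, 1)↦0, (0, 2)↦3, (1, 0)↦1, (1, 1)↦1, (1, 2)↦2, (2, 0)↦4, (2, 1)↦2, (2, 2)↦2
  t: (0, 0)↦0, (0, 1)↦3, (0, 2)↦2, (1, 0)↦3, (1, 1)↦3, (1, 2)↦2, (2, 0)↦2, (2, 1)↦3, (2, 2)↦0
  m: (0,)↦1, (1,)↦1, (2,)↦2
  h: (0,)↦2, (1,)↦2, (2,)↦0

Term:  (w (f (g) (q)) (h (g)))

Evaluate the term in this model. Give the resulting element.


value = 2

  g = 1
  q = 1
  (f (g) (q)) = f(1, 1) = 2
  g = 1
  (h (g)) = h(1,) = 2
  (w (f (g) (q)) (h (g))) = w(2, 2) = 2


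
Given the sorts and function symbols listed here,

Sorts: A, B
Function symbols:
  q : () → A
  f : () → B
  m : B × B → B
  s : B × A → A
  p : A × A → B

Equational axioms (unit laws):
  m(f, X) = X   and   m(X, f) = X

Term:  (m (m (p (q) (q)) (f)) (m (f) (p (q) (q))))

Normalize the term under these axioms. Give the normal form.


1. (m (m (p (q) (q)) (f)) (m (f) (p (q) (q))))  →  (m (p (q) (q)) (m (f) (p (q) (q))))
2. (m (p (q) (q)) (m (f) (p (q) (q))))  →  (m (p (q) (q)) (p (q) (q)))

normal form = (m (p (q) (q)) (p (q) (q)))


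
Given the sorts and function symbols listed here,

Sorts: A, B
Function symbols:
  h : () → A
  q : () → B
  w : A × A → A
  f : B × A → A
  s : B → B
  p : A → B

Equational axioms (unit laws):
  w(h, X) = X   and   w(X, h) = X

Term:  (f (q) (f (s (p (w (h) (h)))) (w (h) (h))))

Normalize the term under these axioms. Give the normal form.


1. (f (q) (f (s (p (w (h) (h)))) (w (h) (h))))  →  (f (q) (f (s (p (h))) (w (h) (h))))
2. (f (q) (f (s (p (h))) (w (h) (h))))  →  (f (q) (f (s (p (h))) (h)))

normal form = (f (q) (f (s (p (h))) (h)))


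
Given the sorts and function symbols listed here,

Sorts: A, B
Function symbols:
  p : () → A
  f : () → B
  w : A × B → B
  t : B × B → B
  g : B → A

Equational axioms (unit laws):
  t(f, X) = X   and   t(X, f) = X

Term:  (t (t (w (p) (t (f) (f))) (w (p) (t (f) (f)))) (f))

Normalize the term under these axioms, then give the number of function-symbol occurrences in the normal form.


size = 7

1. (t (t (w (p) (t (f) (f))) (w (p) (t (f) (f)))) (f))  →  (t (w (p) (t (f) (f))) (w (p) (t (f) (f))))
2. (t (w (p) (t (f) (f))) (w (p) (t (f) (f))))  →  (t (w (p) (f)) (w (p) (t (f) (f))))
3. (t (w (p) (f)) (w (p) (t (f) (f))))  →  (t (w (p) (f)) (w (p) (f)))
normal form: (t (w (p) (f)) (w (p) (f)))


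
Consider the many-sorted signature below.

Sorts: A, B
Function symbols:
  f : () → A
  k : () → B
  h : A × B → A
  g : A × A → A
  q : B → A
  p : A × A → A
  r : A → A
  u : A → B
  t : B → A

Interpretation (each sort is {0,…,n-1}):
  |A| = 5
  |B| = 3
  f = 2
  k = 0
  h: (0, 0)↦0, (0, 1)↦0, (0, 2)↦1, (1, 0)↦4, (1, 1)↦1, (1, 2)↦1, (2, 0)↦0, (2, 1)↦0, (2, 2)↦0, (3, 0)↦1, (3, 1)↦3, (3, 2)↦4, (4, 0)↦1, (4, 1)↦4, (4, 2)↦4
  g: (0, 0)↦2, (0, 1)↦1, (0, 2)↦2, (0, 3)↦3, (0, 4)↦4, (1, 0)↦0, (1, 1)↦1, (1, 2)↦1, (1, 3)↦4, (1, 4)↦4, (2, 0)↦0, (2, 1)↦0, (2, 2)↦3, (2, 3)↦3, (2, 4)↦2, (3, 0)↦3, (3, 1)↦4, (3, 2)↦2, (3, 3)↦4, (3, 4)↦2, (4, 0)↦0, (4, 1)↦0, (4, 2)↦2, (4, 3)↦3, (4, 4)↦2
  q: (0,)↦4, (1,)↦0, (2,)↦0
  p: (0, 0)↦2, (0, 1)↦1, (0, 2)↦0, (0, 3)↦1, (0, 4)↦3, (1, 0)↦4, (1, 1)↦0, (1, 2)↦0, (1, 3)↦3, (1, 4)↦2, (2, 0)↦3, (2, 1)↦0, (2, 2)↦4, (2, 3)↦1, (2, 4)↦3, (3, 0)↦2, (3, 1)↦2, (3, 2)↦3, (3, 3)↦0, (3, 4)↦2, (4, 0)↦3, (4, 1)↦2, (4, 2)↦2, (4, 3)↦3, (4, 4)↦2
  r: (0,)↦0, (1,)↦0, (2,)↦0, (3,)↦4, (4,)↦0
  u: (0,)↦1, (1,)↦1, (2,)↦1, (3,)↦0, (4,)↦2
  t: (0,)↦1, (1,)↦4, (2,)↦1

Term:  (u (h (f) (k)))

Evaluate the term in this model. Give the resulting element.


  f = 2
  k = 0
  (h (f) (k)) = h(2, 0) = 0
  (u (h (f) (k))) = u(0,) = 1

value = 1


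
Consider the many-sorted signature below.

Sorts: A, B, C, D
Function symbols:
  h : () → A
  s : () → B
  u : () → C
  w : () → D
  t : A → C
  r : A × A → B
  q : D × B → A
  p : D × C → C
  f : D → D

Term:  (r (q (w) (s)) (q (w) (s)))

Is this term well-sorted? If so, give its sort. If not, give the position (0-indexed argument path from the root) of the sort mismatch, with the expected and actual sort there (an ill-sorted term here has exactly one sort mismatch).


well-sorted; sort = B

    (w) : D
    (s) : B
  (q (w) (s)) : A
    (w) : D
    (s) : B
  (q (w) (s)) : A
(r (q (w) (s)) (q (w) (s))) : B


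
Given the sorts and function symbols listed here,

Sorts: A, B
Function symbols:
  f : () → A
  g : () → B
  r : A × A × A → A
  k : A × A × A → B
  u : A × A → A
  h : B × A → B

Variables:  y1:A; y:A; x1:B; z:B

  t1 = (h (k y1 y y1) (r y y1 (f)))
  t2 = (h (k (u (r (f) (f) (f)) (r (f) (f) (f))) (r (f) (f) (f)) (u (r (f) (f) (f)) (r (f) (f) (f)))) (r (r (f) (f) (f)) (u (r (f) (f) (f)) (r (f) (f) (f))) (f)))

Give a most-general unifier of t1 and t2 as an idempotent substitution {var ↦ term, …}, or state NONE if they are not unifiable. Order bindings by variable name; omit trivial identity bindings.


{y ↦ (r (f) (f) (f)), y1 ↦ (u (r (f) (f) (f)) (r (f) (f) (f)))}


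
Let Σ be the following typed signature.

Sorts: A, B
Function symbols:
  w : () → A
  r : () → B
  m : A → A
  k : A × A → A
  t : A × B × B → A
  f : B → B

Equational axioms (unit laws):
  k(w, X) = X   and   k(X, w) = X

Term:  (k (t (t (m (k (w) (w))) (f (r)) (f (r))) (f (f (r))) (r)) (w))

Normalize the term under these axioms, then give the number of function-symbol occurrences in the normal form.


1. (k (t (t (m (k (w) (w))) (f (r)) (f (r))) (f (f (r))) (r)) (w))  →  (t (t (m (k (w) (w))) (f (r)) (f (r))) (f (f (r))) (r))
2. (t (t (m (k (w) (w))) (f (r)) (f (r))) (f (f (r))) (r))  →  (t (t (m (w)) (f (r)) (f (r))) (f (f (r))) (r))
normal form: (t (t (m (w)) (f (r)) (f (r))) (f (f (r))) (r))

size = 12


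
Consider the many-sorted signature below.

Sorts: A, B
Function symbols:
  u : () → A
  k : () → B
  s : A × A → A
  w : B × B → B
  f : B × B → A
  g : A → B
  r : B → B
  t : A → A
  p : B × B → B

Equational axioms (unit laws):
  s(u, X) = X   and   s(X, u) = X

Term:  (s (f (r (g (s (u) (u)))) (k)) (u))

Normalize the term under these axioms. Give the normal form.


normal form = (f (r (g (u))) (k))

1. (s (f (r (g (s (u) (u)))) (k)) (u))  →  (f (r (g (s (u) (u)))) (k))
2. (f (r (g (s (u) (u)))) (k))  →  (f (r (g (u))) (k))


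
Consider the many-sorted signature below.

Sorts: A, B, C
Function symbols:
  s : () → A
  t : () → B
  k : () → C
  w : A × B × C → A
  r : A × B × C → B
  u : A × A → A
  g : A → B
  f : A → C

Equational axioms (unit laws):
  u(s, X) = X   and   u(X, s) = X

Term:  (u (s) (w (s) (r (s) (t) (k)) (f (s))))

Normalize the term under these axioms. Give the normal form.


normal form = (w (s) (r (s) (t) (k)) (f (s)))

1. (u (s) (w (s) (r (s) (t) (k)) (f (s))))  →  (w (s) (r (s) (t) (k)) (f (s)))


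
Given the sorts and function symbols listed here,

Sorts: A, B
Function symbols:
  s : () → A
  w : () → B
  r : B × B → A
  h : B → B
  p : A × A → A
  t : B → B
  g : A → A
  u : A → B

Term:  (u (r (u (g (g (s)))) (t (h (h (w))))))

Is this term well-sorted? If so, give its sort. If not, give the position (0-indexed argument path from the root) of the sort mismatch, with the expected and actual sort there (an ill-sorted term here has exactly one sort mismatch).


          (s) : A
        (g (s)) : A
      (g (g (s))) : A
    (u (g (g (s)))) : B
          (w) : B
        (h (w)) : B
      (h (h (w))) : B
    (t (h (h (w)))) : B
  (r (u (g (g (s)))) (t (h (h (w))))) : A
(u (r (u (g (g (s)))) (t (h (h (w)))))) : B

well-sorted; sort = B


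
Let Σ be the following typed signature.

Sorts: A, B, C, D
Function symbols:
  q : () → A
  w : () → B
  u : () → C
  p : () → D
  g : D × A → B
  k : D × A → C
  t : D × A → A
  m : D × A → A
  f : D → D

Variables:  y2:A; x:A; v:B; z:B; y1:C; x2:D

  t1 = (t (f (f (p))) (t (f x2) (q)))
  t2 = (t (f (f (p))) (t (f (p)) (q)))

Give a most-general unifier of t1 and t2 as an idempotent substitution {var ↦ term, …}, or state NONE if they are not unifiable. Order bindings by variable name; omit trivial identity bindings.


{x2 ↦ (p)}


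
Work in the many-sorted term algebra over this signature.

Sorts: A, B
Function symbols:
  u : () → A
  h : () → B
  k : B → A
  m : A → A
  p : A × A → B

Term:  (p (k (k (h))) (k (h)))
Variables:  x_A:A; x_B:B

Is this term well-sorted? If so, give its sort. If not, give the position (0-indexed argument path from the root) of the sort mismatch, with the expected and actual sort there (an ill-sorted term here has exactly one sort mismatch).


      (h) : B
    (k (h)) : A
  (k (k (h))) : ✗ arg 0 at [0, 0] has sort A, expected B
    (h) : B
  (k (h)) : A

ill-sorted at position [0, 0]: expected B, got A


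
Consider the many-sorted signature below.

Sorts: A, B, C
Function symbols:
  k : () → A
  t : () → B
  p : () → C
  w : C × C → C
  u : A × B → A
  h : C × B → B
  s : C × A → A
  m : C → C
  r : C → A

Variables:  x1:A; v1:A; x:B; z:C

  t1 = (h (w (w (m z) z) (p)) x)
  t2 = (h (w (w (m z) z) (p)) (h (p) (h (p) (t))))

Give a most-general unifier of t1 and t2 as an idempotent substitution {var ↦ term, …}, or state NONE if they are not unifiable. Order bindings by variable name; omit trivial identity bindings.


{x ↦ (h (p) (h (p) (t)))}


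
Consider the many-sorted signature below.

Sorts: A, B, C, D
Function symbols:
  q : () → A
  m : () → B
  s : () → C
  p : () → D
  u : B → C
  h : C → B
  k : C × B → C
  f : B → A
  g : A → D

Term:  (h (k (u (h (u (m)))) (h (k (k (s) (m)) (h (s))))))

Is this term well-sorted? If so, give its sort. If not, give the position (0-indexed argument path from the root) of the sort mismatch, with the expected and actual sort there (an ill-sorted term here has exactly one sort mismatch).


well-sorted; sort = B

          (m) : B
        (u (m)) : C
      (h (u (m))) : B
    (u (h (u (m)))) : C
          (s) : C
          (m) : B
        (k (s) (m)) : C
          (s) : C
        (h (s)) : B
      (k (k (s) (m)) (h (s))) : C
    (h (k (k (s) (m)) (h (s)))) : B
  (k (u (h (u (m)))) (h (k (k (s) (m)) (h (s))))) : C
(h (k (u (h (u (m)))) (h (k (k (s) (m)) (h (s)))))) : B


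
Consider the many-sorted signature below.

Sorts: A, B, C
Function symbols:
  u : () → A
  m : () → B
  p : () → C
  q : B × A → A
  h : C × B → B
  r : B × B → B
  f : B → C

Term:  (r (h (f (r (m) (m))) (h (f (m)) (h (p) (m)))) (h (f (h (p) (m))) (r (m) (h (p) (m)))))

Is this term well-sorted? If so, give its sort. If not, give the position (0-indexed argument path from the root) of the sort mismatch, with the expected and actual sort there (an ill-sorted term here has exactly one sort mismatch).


        (m) : B
        (m) : B
      (r (m) (m)) : B
    (f (r (m) (m))) : C
        (m) : B
      (f (m)) : C
        (p) : C
        (m) : B
      (h (p) (m)) : B
    (h (f (m)) (h (p) (m))) : B
  (h (f (r (m) (m))) (h (f (m)) (h (p) (m)))) : B
        (p) : C
        (m) : B
      (h (p) (m)) : B
    (f (h (p) (m))) : C
      (m) : B
        (p) : C
        (m) : B
      (h (p) (m)) : B
    (r (m) (h (p) (m))) : B
  (h (f (h (p) (m))) (r (m) (h (p) (m)))) : B
(r (h (f (r (m) (m))) (h (f (m)) (h (p) (m)))) (h (f (h (p) (m))) (r (m) (h (p) (m))))) : B

well-sorted; sort = B


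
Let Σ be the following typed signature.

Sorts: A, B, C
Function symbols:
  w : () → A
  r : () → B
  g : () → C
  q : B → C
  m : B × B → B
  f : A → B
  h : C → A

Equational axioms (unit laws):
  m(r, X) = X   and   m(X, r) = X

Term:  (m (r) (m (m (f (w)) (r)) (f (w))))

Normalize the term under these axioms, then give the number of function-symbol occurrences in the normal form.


size = 5

1. (m (r) (m (m (f (w)) (r)) (f (w))))  →  (m (m (f (w)) (r)) (f (w)))
2. (m (m (f (w)) (r)) (f (w)))  →  (m (f (w)) (f (w)))
normal form: (m (f (w)) (f (w)))


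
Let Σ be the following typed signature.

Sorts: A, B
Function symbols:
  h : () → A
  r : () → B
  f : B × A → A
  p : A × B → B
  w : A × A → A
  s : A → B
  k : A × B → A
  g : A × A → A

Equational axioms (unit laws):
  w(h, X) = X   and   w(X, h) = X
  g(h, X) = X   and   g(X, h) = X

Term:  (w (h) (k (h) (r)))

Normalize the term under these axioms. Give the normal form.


normal form = (k (h) (r))

1. (w (h) (k (h) (r)))  →  (k (h) (r))


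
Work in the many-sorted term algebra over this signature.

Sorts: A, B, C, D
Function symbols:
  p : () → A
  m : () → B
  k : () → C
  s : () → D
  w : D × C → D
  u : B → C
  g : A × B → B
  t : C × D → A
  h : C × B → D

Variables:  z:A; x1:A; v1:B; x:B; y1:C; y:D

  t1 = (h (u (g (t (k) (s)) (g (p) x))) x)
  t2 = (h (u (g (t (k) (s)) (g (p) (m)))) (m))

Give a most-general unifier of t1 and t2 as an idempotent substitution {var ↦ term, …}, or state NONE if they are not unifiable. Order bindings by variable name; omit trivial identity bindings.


{x ↦ (m)}


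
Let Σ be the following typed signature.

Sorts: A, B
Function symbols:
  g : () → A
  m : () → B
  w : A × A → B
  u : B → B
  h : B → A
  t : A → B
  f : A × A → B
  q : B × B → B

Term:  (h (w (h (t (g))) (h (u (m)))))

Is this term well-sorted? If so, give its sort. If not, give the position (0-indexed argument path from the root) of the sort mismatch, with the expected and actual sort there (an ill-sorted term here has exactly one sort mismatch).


well-sorted; sort = A

        (g) : A
      (t (g)) : B
    (h (t (g))) : A
        (m) : B
      (u (m)) : B
    (h (u (m))) : A
  (w (h (t (g))) (h (u (m)))) : B
(h (w (h (t (g))) (h (u (m))))) : A


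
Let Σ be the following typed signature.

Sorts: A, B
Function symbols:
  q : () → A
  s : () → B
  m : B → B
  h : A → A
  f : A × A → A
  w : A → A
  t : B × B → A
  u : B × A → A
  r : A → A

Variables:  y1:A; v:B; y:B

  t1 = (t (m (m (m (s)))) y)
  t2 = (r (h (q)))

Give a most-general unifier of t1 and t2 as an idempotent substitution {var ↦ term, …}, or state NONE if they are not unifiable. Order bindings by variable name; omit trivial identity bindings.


head clash or occurs-check failure — not unifiable

NONE (not unifiable)


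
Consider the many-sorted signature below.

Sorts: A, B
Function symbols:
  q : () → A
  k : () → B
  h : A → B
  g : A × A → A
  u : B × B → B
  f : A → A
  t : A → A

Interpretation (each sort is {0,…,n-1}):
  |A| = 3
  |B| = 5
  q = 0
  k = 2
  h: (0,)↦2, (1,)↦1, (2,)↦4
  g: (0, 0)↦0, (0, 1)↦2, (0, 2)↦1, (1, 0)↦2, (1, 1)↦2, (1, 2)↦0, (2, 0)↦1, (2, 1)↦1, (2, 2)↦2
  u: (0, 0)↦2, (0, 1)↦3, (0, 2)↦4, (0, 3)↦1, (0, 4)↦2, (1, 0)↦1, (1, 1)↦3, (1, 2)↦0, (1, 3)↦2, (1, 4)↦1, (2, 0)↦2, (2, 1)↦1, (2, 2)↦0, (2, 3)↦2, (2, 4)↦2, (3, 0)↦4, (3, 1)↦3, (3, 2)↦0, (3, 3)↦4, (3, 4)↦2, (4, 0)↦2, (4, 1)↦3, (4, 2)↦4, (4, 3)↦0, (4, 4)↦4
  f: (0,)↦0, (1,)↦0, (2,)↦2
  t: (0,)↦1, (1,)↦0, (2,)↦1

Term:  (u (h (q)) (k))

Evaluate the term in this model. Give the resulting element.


  q = 0
  (h (q)) = h(0,) = 2
  k = 2
  (u (h (q)) (k)) = u(2, 2) = 0

value = 0


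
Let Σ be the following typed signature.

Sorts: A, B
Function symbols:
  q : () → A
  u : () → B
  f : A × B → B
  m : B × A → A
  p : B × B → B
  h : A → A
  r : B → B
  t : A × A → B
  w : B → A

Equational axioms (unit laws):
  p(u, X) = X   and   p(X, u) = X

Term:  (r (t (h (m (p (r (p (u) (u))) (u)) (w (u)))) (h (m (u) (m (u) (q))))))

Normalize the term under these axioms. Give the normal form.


1. (r (t (h (m (p (r (p (u) (u))) (u)) (w (u)))) (h (m (u) (m (u) (q))))))  →  (r (t (h (m (r (p (u) (u))) (w (u)))) (h (m (u) (m (u) (q))))))
2. (r (t (h (m (r (p (u) (u))) (w (u)))) (h (m (u) (m (u) (q))))))  →  (r (t (h (m (r (u)) (w (u)))) (h (m (u) (m (u) (q))))))

normal form = (r (t (h (m (r (u)) (w (u)))) (h (m (u) (m (u) (q))))))


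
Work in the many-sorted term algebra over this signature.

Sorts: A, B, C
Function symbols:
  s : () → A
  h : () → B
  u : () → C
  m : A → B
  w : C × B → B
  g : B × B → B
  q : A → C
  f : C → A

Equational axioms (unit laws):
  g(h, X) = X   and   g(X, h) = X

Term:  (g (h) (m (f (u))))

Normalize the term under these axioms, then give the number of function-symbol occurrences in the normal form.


1. (g (h) (m (f (u))))  →  (m (f (u)))
normal form: (m (f (u)))

size = 3


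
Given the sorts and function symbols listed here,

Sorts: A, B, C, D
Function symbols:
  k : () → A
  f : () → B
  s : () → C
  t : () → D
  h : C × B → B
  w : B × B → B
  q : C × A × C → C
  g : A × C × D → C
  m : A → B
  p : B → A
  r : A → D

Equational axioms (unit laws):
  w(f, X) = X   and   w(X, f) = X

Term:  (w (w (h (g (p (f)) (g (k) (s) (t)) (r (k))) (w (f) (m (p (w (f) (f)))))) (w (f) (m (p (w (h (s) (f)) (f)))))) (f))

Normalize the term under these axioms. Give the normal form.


1. (w (w (h (g (p (f)) (g (k) (s) (t)) (r (k))) (w (f) (m (p (w (f) (f)))))) (w (f) (m (p (w (h (s) (f)) (f)))))) (f))  →  (w (h (g (p (f)) (g (k) (s) (t)) (r (k))) (w (f) (m (p (w (f) (f)))))) (w (f) (m (p (w (h (s) (f)) (f))))))
2. (w (h (g (p (f)) (g (k) (s) (t)) (r (k))) (w (f) (m (p (w (f) (f)))))) (w (f) (m (p (w (h (s) (f)) (f))))))  →  (w (h (g (p (f)) (g (k) (s) (t)) (r (k))) (m (p (w (f) (f))))) (w (f) (m (p (w (h (s) (f)) (f))))))
3. (w (h (g (p (f)) (g (k) (s) (t)) (r (k))) (m (p (w (f) (f))))) (w (f) (m (p (w (h (s) (f)) (f))))))  →  (w (h (g (p (f)) (g (k) (s) (t)) (r (k))) (m (p (f)))) (w (f) (m (p (w (h (s) (f)) (f))))))
4. (w (h (g (p (f)) (g (k) (s) (t)) (r (k))) (m (p (f)))) (w (f) (m (p (w (h (s) (f)) (f))))))  →  (w (h (g (p (f)) (g (k) (s) (t)) (r (k))) (m (p (f)))) (m (p (w (h (s) (f)) (f)))))
5. (w (h (g (p (f)) (g (k) (s) (t)) (r (k))) (m (p (f)))) (m (p (w (h (s) (f)) (f)))))  →  (w (h (g (p (f)) (g (k) (s) (t)) (r (k))) (m (p (f)))) (m (p (h (s) (f)))))

normal form = (w (h (g (p (f)) (g (k) (s) (t)) (r (k))) (m (p (f)))) (m (p (h (s) (f)))))


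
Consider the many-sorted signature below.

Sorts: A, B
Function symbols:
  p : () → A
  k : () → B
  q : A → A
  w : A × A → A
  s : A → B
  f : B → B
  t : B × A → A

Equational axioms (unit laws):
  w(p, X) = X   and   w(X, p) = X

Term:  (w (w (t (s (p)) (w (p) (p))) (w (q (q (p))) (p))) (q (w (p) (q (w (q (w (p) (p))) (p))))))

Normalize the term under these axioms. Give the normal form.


normal form = (w (w (t (s (p)) (p)) (q (q (p)))) (q (q (q (p)))))

1. (w (w (t (s (p)) (w (p) (p))) (w (q (q (p))) (p))) (q (w (p) (q (w (q (w (p) (p))) (p))))))  →  (w (w (t (s (p)) (p)) (w (q (q (p))) (p))) (q (w (p) (q (w (q (w (p) (p))) (p))))))
2. (w (w (t (s (p)) (p)) (w (q (q (p))) (p))) (q (w (p) (q (w (q (w (p) (p))) (p))))))  →  (w (w (t (s (p)) (p)) (q (q (p)))) (q (w (p) (q (w (q (w (p) (p))) (p))))))
3. (w (w (t (s (p)) (p)) (q (q (p)))) (q (w (p) (q (w (q (w (p) (p))) (p))))))  →  (w (w (t (s (p)) (p)) (q (q (p)))) (q (q (w (q (w (p) (p))) (p)))))
4. (w (w (t (s (p)) (p)) (q (q (p)))) (q (q (w (q (w (p) (p))) (p)))))  →  (w (w (t (s (p)) (p)) (q (q (p)))) (q (q (q (w (p) (p))))))
5. (w (w (t (s (p)) (p)) (q (q (p)))) (q (q (q (w (p) (p))))))  →  (w (w (t (s (p)) (p)) (q (q (p)))) (q (q (q (p)))))


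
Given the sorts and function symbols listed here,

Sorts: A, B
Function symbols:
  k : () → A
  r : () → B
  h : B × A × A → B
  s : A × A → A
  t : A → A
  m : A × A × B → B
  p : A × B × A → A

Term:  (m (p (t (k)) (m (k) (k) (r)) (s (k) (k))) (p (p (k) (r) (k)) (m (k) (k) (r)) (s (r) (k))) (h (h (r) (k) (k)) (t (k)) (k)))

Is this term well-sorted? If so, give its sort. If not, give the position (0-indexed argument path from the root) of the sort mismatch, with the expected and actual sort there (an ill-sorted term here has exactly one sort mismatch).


      (k) : A
    (t (k)) : A
      (k) : A
      (k) : A
      (r) : B
    (m (k) (k) (r)) : B
      (k) : A
      (k) : A
    (s (k) (k)) : A
  (p (t (k)) (m (k) (k) (r)) (s (k) (k))) : A
      (k) : A
      (r) : B
      (k) : A
    (p (k) (r) (k)) : A
      (k) : A
      (k) : A
      (r) : B
    (m (k) (k) (r)) : B
      (r) : B
      (k) : A
    (s (r) (k)) : ✗ arg 0 at [1, 2, 0] has sort B, expected A
      (r) : B
      (k) : A
      (k) : A
    (h (r) (k) (k)) : B
      (k) : A
    (t (k)) : A
    (k) : A
  (h (h (r) (k) (k)) (t (k)) (k)) : B

ill-sorted at position [1, 2, 0]: expected A, got B


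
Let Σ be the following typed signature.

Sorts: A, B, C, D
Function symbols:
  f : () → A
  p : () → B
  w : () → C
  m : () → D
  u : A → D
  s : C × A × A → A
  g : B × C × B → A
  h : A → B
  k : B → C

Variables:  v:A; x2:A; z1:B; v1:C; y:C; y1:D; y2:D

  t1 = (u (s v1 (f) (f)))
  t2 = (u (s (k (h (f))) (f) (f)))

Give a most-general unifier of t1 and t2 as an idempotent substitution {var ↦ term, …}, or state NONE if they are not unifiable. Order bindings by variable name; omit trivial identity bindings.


{v1 ↦ (k (h (f)))}
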